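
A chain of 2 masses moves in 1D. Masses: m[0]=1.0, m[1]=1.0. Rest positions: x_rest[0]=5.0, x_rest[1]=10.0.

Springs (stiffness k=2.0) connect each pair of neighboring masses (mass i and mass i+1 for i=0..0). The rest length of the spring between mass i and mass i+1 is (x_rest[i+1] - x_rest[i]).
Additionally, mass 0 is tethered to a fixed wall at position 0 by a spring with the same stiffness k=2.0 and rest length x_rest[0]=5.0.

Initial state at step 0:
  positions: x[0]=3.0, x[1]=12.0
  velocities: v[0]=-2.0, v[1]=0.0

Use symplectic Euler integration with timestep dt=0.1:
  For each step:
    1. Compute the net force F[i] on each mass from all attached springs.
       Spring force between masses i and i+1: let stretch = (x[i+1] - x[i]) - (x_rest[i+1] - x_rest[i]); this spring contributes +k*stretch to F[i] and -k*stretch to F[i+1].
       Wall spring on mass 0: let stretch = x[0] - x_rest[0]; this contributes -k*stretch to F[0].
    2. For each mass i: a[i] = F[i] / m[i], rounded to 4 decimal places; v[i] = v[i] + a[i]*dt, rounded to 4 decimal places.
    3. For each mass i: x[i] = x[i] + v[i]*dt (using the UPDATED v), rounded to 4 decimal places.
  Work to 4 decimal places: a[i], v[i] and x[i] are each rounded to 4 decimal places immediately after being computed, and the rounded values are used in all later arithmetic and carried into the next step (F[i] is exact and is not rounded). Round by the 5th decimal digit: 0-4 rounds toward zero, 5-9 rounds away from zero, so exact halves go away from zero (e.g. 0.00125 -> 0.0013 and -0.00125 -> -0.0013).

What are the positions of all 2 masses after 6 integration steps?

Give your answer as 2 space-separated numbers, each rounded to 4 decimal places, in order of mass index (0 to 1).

Step 0: x=[3.0000 12.0000] v=[-2.0000 0.0000]
Step 1: x=[2.9200 11.9200] v=[-0.8000 -0.8000]
Step 2: x=[2.9616 11.7600] v=[0.4160 -1.6000]
Step 3: x=[3.1199 11.5240] v=[1.5834 -2.3597]
Step 4: x=[3.3839 11.2200] v=[2.6402 -3.0405]
Step 5: x=[3.7370 10.8592] v=[3.5306 -3.6077]
Step 6: x=[4.1578 10.4560] v=[4.2076 -4.0321]

Answer: 4.1578 10.4560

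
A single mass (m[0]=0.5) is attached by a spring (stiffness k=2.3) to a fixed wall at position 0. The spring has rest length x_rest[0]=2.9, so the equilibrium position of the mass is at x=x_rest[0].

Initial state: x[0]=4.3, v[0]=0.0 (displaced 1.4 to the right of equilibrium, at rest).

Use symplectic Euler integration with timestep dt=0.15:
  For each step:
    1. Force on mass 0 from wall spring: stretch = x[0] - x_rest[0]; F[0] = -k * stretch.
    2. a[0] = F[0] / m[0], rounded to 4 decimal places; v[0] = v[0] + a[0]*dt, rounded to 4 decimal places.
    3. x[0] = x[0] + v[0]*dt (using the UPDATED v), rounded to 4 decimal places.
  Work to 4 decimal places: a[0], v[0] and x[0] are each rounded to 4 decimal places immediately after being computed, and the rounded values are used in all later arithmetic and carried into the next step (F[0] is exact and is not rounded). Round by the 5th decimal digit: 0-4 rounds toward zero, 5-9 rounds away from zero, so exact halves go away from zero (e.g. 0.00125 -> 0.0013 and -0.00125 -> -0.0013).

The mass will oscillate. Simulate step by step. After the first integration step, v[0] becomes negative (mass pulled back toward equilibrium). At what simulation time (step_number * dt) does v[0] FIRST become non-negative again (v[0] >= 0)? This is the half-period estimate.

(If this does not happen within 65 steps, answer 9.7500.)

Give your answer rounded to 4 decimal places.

Step 0: x=[4.3000] v=[0.0000]
Step 1: x=[4.1551] v=[-0.9660]
Step 2: x=[3.8803] v=[-1.8320]
Step 3: x=[3.5040] v=[-2.5084]
Step 4: x=[3.0652] v=[-2.9252]
Step 5: x=[2.6093] v=[-3.0392]
Step 6: x=[2.1835] v=[-2.8386]
Step 7: x=[1.8319] v=[-2.3442]
Step 8: x=[1.5908] v=[-1.6072]
Step 9: x=[1.4852] v=[-0.7039]
Step 10: x=[1.5260] v=[0.2723]
First v>=0 after going negative at step 10, time=1.5000

Answer: 1.5000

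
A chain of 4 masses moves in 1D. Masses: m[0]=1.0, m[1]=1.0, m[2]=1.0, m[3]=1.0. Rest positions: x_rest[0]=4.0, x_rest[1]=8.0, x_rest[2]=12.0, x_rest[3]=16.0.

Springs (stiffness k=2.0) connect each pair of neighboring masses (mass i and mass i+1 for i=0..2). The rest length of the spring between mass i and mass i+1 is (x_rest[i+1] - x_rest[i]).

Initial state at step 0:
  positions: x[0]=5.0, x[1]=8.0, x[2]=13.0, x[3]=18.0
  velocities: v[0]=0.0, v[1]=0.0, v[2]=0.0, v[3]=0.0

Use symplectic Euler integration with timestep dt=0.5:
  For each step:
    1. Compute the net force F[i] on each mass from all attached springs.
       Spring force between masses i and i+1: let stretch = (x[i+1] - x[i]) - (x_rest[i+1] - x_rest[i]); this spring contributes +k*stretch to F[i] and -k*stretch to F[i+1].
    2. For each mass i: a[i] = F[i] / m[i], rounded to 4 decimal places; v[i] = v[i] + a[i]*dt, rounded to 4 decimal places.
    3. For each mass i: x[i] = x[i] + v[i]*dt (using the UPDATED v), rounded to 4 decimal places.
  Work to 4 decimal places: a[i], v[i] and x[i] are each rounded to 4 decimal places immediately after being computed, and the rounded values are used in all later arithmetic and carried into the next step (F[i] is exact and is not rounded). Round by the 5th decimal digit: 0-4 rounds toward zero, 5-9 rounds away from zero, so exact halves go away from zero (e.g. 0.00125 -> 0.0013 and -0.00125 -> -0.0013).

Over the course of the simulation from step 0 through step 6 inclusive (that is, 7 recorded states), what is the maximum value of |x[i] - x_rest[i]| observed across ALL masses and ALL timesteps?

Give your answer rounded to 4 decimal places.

Answer: 2.1250

Derivation:
Step 0: x=[5.0000 8.0000 13.0000 18.0000] v=[0.0000 0.0000 0.0000 0.0000]
Step 1: x=[4.5000 9.0000 13.0000 17.5000] v=[-1.0000 2.0000 0.0000 -1.0000]
Step 2: x=[4.2500 9.7500 13.2500 16.7500] v=[-0.5000 1.5000 0.5000 -1.5000]
Step 3: x=[4.7500 9.5000 13.5000 16.2500] v=[1.0000 -0.5000 0.5000 -1.0000]
Step 4: x=[5.6250 8.8750 13.1250 16.3750] v=[1.7500 -1.2500 -0.7500 0.2500]
Step 5: x=[6.1250 8.7500 12.2500 16.8750] v=[1.0000 -0.2500 -1.7500 1.0000]
Step 6: x=[5.9375 9.0625 11.9375 17.0625] v=[-0.3750 0.6250 -0.6250 0.3750]
Max displacement = 2.1250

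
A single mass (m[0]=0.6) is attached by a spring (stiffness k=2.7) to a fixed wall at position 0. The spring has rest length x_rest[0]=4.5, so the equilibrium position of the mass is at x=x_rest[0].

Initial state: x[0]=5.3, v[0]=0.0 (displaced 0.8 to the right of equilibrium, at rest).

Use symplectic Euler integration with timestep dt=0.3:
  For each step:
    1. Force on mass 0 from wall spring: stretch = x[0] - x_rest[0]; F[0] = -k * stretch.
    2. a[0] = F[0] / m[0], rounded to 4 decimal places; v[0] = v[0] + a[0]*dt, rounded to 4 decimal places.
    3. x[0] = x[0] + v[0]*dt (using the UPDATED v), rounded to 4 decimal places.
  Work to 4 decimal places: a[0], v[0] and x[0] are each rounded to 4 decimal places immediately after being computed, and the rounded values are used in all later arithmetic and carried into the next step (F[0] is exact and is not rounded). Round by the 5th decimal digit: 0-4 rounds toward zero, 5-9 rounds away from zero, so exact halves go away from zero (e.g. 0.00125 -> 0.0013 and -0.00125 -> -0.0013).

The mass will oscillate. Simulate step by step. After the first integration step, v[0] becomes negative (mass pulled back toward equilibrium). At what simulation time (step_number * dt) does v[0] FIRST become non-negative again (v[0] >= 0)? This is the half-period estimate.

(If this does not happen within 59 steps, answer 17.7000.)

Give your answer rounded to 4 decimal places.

Answer: 1.5000

Derivation:
Step 0: x=[5.3000] v=[0.0000]
Step 1: x=[4.9760] v=[-1.0800]
Step 2: x=[4.4592] v=[-1.7226]
Step 3: x=[3.9590] v=[-1.6675]
Step 4: x=[3.6778] v=[-0.9372]
Step 5: x=[3.7296] v=[0.1728]
First v>=0 after going negative at step 5, time=1.5000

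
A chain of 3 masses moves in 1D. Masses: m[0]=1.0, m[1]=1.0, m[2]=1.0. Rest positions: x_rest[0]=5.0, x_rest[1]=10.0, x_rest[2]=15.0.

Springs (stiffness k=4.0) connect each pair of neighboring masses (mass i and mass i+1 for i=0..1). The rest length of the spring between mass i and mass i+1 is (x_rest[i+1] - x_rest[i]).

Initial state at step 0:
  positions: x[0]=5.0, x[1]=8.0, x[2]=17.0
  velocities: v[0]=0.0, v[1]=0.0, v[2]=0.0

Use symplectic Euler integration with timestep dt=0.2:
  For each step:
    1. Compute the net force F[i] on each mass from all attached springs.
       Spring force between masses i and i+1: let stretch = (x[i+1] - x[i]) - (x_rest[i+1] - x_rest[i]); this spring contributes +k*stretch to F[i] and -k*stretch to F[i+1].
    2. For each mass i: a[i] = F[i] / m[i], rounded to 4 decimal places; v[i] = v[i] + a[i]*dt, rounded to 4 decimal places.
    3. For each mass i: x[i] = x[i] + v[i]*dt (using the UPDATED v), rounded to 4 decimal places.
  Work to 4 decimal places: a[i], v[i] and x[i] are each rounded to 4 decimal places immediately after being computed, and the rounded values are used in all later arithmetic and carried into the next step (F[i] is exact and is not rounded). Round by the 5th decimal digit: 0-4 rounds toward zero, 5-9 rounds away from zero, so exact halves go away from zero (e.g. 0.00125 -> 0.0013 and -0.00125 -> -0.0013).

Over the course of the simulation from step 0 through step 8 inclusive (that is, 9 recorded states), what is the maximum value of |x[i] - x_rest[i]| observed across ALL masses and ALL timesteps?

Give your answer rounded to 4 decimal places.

Step 0: x=[5.0000 8.0000 17.0000] v=[0.0000 0.0000 0.0000]
Step 1: x=[4.6800 8.9600 16.3600] v=[-1.6000 4.8000 -3.2000]
Step 2: x=[4.2448 10.4192 15.3360] v=[-2.1760 7.2960 -5.1200]
Step 3: x=[3.9975 11.6772 14.3253] v=[-1.2365 6.2899 -5.0534]
Step 4: x=[4.1790 12.1301 13.6909] v=[0.9073 2.2646 -3.1719]
Step 5: x=[4.8326 11.5606 13.6068] v=[3.2682 -2.8476 -0.4205]
Step 6: x=[5.7627 10.2420 13.9953] v=[4.6506 -6.5930 1.9425]
Step 7: x=[6.6095 8.8072 14.5833] v=[4.2340 -7.1738 2.9399]
Step 8: x=[7.0079 7.9450 15.0471] v=[1.9922 -4.3111 2.3190]
Max displacement = 2.1301

Answer: 2.1301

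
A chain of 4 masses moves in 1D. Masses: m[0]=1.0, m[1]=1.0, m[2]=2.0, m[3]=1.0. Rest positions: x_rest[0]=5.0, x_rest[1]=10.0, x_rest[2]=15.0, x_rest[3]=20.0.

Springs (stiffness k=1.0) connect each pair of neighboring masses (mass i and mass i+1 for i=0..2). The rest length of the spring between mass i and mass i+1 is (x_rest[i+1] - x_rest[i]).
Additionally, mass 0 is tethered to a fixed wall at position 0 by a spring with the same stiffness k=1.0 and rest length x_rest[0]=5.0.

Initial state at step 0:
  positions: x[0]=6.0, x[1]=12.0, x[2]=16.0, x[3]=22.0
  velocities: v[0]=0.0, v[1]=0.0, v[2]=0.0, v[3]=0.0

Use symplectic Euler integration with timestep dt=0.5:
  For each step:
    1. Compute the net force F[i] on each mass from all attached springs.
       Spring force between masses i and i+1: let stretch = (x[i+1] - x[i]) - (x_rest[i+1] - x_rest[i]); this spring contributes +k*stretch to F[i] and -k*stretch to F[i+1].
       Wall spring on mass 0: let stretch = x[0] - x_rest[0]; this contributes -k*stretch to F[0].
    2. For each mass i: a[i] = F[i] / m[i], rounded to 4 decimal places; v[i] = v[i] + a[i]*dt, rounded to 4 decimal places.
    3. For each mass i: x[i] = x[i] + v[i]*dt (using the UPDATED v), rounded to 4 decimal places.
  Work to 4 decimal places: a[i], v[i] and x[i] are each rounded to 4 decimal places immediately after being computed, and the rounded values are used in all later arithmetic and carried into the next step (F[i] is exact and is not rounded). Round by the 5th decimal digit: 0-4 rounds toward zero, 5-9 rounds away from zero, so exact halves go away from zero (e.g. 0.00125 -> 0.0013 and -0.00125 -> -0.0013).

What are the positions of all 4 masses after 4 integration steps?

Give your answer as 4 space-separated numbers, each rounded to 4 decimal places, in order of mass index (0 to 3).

Answer: 4.9824 10.2735 16.7520 20.9239

Derivation:
Step 0: x=[6.0000 12.0000 16.0000 22.0000] v=[0.0000 0.0000 0.0000 0.0000]
Step 1: x=[6.0000 11.5000 16.2500 21.7500] v=[0.0000 -1.0000 0.5000 -0.5000]
Step 2: x=[5.8750 10.8125 16.5938 21.3750] v=[-0.2500 -1.3750 0.6875 -0.7500]
Step 3: x=[5.5156 10.3360 16.8126 21.0547] v=[-0.7188 -0.9531 0.4375 -0.6406]
Step 4: x=[4.9824 10.2735 16.7520 20.9239] v=[-1.0664 -0.1250 -0.1212 -0.2617]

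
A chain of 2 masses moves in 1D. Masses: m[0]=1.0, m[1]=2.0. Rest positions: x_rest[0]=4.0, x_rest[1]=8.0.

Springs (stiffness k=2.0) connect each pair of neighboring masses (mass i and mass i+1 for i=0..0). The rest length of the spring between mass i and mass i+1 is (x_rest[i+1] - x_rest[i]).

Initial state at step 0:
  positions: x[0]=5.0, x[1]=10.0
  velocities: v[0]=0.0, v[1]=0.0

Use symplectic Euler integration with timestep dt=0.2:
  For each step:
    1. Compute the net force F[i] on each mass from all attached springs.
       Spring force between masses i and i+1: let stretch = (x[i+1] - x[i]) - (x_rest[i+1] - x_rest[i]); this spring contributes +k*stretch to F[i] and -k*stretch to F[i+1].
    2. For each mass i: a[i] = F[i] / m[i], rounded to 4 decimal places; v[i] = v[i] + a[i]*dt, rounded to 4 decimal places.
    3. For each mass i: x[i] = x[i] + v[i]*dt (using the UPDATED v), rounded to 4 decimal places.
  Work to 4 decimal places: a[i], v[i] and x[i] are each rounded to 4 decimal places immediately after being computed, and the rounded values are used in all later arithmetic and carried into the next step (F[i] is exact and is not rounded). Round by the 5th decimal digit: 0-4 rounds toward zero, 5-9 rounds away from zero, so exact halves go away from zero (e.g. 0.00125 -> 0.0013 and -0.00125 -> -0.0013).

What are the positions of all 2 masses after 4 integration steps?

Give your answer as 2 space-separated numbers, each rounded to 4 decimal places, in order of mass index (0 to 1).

Answer: 5.6640 9.6680

Derivation:
Step 0: x=[5.0000 10.0000] v=[0.0000 0.0000]
Step 1: x=[5.0800 9.9600] v=[0.4000 -0.2000]
Step 2: x=[5.2304 9.8848] v=[0.7520 -0.3760]
Step 3: x=[5.4332 9.7834] v=[1.0138 -0.5069]
Step 4: x=[5.6640 9.6680] v=[1.1539 -0.5769]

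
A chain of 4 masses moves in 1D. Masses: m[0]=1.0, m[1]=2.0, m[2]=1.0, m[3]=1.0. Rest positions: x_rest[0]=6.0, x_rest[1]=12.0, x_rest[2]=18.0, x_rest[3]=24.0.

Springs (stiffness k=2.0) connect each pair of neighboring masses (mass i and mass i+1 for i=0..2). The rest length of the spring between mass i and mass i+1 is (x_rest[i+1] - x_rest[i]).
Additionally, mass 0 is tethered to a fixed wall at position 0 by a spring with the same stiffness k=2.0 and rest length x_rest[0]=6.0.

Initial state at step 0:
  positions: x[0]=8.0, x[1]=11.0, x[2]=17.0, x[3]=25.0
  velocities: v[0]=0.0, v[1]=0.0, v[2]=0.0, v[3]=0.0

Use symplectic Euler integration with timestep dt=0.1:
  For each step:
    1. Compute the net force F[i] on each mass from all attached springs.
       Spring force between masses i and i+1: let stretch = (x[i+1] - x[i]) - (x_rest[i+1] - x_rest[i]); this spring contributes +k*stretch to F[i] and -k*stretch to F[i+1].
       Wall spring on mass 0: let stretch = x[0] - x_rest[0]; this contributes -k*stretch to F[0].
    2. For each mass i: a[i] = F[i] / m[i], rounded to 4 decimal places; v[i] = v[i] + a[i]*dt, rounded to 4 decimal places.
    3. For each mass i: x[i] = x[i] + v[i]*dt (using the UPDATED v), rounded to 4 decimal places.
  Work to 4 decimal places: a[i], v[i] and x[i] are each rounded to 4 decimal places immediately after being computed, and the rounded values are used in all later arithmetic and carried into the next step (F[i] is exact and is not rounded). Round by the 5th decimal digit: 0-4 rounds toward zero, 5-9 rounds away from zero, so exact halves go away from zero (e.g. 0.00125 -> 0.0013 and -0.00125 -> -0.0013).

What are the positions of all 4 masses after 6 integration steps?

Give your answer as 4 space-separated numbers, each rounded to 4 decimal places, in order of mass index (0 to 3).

Answer: 6.2050 11.5503 17.7207 24.2664

Derivation:
Step 0: x=[8.0000 11.0000 17.0000 25.0000] v=[0.0000 0.0000 0.0000 0.0000]
Step 1: x=[7.9000 11.0300 17.0400 24.9600] v=[-1.0000 0.3000 0.4000 -0.4000]
Step 2: x=[7.7046 11.0888 17.1182 24.8816] v=[-1.9540 0.5880 0.7820 -0.7840]
Step 3: x=[7.4228 11.1741 17.2311 24.7679] v=[-2.8181 0.8525 1.1288 -1.1367]
Step 4: x=[7.0676 11.2824 17.3736 24.6235] v=[-3.5524 1.0831 1.4248 -1.4441]
Step 5: x=[6.6553 11.4095 17.5393 24.4541] v=[-4.1230 1.2707 1.6565 -1.6941]
Step 6: x=[6.2050 11.5503 17.7207 24.2664] v=[-4.5032 1.4083 1.8135 -1.8771]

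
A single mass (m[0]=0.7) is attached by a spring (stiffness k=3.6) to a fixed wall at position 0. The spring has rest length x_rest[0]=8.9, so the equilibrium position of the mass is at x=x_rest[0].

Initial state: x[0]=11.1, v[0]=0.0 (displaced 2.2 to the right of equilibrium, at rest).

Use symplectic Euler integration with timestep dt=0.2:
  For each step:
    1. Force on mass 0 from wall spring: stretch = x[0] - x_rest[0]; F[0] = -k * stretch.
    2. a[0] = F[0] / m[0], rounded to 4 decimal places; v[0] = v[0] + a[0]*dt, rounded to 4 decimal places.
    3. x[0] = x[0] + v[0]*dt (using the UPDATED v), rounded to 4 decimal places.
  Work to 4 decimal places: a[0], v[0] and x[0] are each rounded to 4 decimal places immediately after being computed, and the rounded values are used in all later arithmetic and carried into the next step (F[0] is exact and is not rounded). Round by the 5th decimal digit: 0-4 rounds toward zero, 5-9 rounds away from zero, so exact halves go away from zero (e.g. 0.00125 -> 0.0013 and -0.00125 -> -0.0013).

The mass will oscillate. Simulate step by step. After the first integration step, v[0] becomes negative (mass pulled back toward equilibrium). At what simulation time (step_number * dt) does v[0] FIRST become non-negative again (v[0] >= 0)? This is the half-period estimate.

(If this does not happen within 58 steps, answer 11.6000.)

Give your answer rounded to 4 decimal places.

Step 0: x=[11.1000] v=[0.0000]
Step 1: x=[10.6474] v=[-2.2629]
Step 2: x=[9.8354] v=[-4.0602]
Step 3: x=[8.8309] v=[-5.0223]
Step 4: x=[7.8407] v=[-4.9512]
Step 5: x=[7.0684] v=[-3.8616]
Step 6: x=[6.6729] v=[-1.9777]
Step 7: x=[6.7355] v=[0.3130]
First v>=0 after going negative at step 7, time=1.4000

Answer: 1.4000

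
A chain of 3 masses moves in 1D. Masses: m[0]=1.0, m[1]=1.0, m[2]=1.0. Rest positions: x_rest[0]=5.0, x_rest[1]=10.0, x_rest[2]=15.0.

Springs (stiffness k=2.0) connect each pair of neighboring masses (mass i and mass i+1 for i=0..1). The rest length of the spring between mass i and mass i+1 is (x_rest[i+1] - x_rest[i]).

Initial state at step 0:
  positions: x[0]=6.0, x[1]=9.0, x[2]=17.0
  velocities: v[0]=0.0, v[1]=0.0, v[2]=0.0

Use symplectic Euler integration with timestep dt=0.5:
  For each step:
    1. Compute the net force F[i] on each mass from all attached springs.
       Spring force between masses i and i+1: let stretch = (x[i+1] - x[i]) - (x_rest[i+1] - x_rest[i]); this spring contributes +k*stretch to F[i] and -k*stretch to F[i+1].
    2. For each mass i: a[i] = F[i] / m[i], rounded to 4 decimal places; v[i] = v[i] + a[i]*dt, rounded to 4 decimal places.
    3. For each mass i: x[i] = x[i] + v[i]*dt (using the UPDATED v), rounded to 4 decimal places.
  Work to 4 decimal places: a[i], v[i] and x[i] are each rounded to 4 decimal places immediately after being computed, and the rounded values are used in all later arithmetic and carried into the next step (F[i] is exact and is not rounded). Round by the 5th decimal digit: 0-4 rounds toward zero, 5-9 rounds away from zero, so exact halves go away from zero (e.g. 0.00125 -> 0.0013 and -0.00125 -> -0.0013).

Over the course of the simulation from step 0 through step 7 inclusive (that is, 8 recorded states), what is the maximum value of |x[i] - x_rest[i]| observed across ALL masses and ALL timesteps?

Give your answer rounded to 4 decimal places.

Step 0: x=[6.0000 9.0000 17.0000] v=[0.0000 0.0000 0.0000]
Step 1: x=[5.0000 11.5000 15.5000] v=[-2.0000 5.0000 -3.0000]
Step 2: x=[4.7500 12.7500 14.5000] v=[-0.5000 2.5000 -2.0000]
Step 3: x=[6.0000 10.8750 15.1250] v=[2.5000 -3.7500 1.2500]
Step 4: x=[7.1875 8.6875 16.1250] v=[2.3750 -4.3750 2.0000]
Step 5: x=[6.6250 9.4688 15.9063] v=[-1.1250 1.5625 -0.4375]
Step 6: x=[4.9844 12.0469 14.9688] v=[-3.2812 5.1562 -1.8750]
Step 7: x=[4.3751 12.5547 15.0704] v=[-1.2187 1.0156 0.2031]
Max displacement = 2.7500

Answer: 2.7500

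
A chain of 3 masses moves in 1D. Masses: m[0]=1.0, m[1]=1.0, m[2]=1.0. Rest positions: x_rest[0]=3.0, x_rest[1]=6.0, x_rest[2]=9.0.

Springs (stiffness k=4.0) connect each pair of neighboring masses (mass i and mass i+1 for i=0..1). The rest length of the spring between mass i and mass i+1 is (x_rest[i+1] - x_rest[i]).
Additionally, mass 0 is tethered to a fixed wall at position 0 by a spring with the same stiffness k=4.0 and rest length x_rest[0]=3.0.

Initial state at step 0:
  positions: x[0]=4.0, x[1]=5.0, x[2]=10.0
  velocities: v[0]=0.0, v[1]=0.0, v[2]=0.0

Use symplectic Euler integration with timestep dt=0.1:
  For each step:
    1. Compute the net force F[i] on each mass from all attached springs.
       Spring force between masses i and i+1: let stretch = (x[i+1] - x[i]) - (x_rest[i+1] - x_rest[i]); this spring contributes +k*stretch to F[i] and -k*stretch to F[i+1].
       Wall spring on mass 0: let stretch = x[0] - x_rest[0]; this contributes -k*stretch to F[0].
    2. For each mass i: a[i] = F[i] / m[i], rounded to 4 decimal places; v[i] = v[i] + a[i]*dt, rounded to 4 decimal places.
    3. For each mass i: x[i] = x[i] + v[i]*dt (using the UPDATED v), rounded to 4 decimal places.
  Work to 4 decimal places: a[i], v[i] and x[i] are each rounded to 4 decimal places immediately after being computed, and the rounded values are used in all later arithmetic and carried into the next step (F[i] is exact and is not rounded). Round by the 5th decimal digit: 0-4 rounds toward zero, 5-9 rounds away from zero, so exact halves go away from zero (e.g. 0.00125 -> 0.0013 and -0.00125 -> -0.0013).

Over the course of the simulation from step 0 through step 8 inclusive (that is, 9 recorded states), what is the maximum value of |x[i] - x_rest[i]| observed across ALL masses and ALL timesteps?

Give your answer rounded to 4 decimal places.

Answer: 1.4739

Derivation:
Step 0: x=[4.0000 5.0000 10.0000] v=[0.0000 0.0000 0.0000]
Step 1: x=[3.8800 5.1600 9.9200] v=[-1.2000 1.6000 -0.8000]
Step 2: x=[3.6560 5.4592 9.7696] v=[-2.2400 2.9920 -1.5040]
Step 3: x=[3.3579 5.8587 9.5668] v=[-2.9811 3.9949 -2.0282]
Step 4: x=[3.0255 6.3065 9.3357] v=[-3.3239 4.4778 -2.3114]
Step 5: x=[2.7033 6.7442 9.1034] v=[-3.2217 4.3771 -2.3231]
Step 6: x=[2.4346 7.1146 8.8967] v=[-2.6867 3.7044 -2.0668]
Step 7: x=[2.2558 7.3691 8.7387] v=[-1.7885 2.5452 -1.5796]
Step 8: x=[2.1913 7.4739 8.6460] v=[-0.6455 1.0477 -0.9274]
Max displacement = 1.4739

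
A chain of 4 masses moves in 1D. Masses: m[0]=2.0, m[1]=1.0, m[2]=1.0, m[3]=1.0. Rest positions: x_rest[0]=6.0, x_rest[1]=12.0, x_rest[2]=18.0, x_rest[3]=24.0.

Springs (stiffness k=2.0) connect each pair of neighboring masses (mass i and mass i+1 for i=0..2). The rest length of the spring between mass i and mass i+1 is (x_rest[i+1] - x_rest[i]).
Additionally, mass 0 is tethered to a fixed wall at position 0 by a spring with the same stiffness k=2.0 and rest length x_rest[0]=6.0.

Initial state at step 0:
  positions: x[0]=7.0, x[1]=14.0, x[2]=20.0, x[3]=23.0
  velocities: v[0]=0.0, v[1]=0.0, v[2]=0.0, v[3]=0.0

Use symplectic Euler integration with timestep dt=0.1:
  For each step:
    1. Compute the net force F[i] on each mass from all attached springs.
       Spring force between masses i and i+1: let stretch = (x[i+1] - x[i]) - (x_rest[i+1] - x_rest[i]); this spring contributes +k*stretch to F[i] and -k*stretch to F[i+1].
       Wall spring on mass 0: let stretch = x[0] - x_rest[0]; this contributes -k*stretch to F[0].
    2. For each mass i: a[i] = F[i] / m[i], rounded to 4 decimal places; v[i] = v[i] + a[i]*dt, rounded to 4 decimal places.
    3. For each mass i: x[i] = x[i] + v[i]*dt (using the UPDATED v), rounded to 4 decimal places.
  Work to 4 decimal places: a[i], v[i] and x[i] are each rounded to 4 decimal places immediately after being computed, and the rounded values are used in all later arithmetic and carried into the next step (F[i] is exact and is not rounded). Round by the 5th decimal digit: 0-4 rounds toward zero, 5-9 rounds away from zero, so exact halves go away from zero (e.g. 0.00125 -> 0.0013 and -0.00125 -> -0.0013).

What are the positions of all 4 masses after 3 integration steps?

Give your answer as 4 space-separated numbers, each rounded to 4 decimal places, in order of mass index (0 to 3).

Answer: 6.9990 13.8781 19.6558 23.3481

Derivation:
Step 0: x=[7.0000 14.0000 20.0000 23.0000] v=[0.0000 0.0000 0.0000 0.0000]
Step 1: x=[7.0000 13.9800 19.9400 23.0600] v=[0.0000 -0.2000 -0.6000 0.6000]
Step 2: x=[6.9998 13.9396 19.8232 23.1776] v=[-0.0020 -0.4040 -1.1680 1.1760]
Step 3: x=[6.9990 13.8781 19.6558 23.3481] v=[-0.0080 -0.6152 -1.6738 1.7051]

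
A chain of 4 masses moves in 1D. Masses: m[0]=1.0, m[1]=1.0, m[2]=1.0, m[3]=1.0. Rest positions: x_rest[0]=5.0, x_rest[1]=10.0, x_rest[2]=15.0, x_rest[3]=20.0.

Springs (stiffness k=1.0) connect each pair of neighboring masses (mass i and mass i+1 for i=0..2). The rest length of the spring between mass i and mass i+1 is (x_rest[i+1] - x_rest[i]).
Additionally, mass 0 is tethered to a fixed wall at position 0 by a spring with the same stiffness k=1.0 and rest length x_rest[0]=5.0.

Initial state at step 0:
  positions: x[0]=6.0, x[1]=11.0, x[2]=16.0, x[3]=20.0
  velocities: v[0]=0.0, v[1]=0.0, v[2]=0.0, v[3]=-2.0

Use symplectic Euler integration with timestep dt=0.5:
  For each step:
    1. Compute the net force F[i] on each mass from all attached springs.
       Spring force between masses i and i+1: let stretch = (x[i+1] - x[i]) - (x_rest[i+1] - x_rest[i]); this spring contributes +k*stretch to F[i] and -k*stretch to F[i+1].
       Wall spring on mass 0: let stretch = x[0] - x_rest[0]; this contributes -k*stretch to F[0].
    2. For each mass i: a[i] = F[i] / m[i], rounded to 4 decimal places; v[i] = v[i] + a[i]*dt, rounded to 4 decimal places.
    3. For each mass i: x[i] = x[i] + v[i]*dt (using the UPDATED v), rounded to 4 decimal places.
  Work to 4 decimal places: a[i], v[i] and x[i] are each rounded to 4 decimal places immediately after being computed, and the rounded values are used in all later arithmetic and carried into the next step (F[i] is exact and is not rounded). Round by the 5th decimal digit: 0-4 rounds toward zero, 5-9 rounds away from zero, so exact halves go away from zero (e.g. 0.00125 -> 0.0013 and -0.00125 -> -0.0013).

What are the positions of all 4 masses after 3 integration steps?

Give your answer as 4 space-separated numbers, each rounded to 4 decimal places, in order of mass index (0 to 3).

Answer: 5.0313 10.4531 14.4688 18.8281

Derivation:
Step 0: x=[6.0000 11.0000 16.0000 20.0000] v=[0.0000 0.0000 0.0000 -2.0000]
Step 1: x=[5.7500 11.0000 15.7500 19.2500] v=[-0.5000 0.0000 -0.5000 -1.5000]
Step 2: x=[5.3750 10.8750 15.1875 18.8750] v=[-0.7500 -0.2500 -1.1250 -0.7500]
Step 3: x=[5.0313 10.4531 14.4688 18.8281] v=[-0.6875 -0.8438 -1.4375 -0.0938]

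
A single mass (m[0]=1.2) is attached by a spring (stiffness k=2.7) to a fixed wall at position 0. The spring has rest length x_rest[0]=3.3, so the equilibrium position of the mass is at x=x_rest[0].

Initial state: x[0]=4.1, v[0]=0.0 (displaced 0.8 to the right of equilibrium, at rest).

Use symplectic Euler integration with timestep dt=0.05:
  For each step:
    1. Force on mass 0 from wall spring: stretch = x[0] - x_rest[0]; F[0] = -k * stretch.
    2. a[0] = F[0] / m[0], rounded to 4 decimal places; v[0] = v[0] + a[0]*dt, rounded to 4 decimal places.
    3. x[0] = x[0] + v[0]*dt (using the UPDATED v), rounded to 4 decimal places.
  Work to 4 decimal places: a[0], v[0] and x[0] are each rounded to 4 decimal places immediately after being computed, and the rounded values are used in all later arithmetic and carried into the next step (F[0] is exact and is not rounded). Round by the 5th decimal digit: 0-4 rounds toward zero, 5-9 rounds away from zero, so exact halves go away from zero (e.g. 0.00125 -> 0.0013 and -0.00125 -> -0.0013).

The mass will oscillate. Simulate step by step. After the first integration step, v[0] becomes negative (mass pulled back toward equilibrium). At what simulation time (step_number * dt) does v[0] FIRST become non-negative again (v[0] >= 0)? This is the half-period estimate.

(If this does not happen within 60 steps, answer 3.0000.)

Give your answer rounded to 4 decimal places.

Step 0: x=[4.1000] v=[0.0000]
Step 1: x=[4.0955] v=[-0.0900]
Step 2: x=[4.0865] v=[-0.1795]
Step 3: x=[4.0731] v=[-0.2680]
Step 4: x=[4.0554] v=[-0.3550]
Step 5: x=[4.0334] v=[-0.4400]
Step 6: x=[4.0073] v=[-0.5225]
Step 7: x=[3.9772] v=[-0.6021]
Step 8: x=[3.9433] v=[-0.6783]
Step 9: x=[3.9058] v=[-0.7507]
Step 10: x=[3.8649] v=[-0.8189]
Step 11: x=[3.8208] v=[-0.8825]
Step 12: x=[3.7737] v=[-0.9411]
Step 13: x=[3.7240] v=[-0.9944]
Step 14: x=[3.6719] v=[-1.0421]
Step 15: x=[3.6177] v=[-1.0839]
Step 16: x=[3.5617] v=[-1.1196]
Step 17: x=[3.5043] v=[-1.1490]
Step 18: x=[3.4457] v=[-1.1720]
Step 19: x=[3.3863] v=[-1.1884]
Step 20: x=[3.3264] v=[-1.1981]
Step 21: x=[3.2663] v=[-1.2011]
Step 22: x=[3.2064] v=[-1.1973]
Step 23: x=[3.1471] v=[-1.1868]
Step 24: x=[3.0886] v=[-1.1696]
Step 25: x=[3.0313] v=[-1.1458]
Step 26: x=[2.9755] v=[-1.1156]
Step 27: x=[2.9215] v=[-1.0791]
Step 28: x=[2.8697] v=[-1.0365]
Step 29: x=[2.8203] v=[-0.9881]
Step 30: x=[2.7736] v=[-0.9341]
Step 31: x=[2.7299] v=[-0.8749]
Step 32: x=[2.6894] v=[-0.8108]
Step 33: x=[2.6523] v=[-0.7421]
Step 34: x=[2.6188] v=[-0.6692]
Step 35: x=[2.5892] v=[-0.5926]
Step 36: x=[2.5636] v=[-0.5126]
Step 37: x=[2.5421] v=[-0.4298]
Step 38: x=[2.5249] v=[-0.3445]
Step 39: x=[2.5120] v=[-0.2573]
Step 40: x=[2.5036] v=[-0.1687]
Step 41: x=[2.4996] v=[-0.0791]
Step 42: x=[2.5001] v=[0.0109]
First v>=0 after going negative at step 42, time=2.1000

Answer: 2.1000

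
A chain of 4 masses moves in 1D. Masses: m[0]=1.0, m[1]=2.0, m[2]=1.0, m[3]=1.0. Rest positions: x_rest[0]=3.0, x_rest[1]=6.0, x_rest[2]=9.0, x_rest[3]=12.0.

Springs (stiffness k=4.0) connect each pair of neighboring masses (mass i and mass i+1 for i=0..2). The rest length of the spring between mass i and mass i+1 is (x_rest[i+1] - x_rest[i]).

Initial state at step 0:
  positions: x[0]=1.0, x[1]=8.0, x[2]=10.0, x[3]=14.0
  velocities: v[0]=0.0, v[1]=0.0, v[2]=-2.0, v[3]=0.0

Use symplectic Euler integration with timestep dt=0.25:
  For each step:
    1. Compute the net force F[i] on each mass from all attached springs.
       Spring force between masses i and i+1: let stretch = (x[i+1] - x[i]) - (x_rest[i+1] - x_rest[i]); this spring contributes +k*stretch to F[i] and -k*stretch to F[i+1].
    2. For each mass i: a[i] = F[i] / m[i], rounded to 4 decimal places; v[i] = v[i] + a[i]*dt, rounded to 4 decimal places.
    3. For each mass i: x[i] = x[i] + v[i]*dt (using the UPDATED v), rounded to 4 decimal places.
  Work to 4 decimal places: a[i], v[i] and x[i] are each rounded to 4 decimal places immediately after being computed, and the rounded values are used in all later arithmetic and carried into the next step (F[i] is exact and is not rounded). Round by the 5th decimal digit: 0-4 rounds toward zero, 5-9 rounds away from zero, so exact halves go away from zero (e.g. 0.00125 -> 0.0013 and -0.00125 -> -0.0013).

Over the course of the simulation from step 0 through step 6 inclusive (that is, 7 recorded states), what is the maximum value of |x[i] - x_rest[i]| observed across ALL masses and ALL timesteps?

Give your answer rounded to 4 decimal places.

Step 0: x=[1.0000 8.0000 10.0000 14.0000] v=[0.0000 0.0000 -2.0000 0.0000]
Step 1: x=[2.0000 7.3750 10.0000 13.7500] v=[4.0000 -2.5000 0.0000 -1.0000]
Step 2: x=[3.5938 6.4063 10.2813 13.3125] v=[6.3750 -3.8750 1.1250 -1.7500]
Step 3: x=[5.1407 5.5704 10.3516 12.8672] v=[6.1875 -3.3438 0.2812 -1.7812]
Step 4: x=[6.0450 5.2784 9.8555 12.5430] v=[3.6172 -1.1681 -1.9844 -1.2968]
Step 5: x=[6.0077 5.6544 8.8870 12.2969] v=[-0.1494 1.5038 -3.8740 -0.9843]
Step 6: x=[5.1320 6.4786 7.9628 11.9484] v=[-3.5027 3.2968 -3.6967 -1.3942]
Max displacement = 3.0450

Answer: 3.0450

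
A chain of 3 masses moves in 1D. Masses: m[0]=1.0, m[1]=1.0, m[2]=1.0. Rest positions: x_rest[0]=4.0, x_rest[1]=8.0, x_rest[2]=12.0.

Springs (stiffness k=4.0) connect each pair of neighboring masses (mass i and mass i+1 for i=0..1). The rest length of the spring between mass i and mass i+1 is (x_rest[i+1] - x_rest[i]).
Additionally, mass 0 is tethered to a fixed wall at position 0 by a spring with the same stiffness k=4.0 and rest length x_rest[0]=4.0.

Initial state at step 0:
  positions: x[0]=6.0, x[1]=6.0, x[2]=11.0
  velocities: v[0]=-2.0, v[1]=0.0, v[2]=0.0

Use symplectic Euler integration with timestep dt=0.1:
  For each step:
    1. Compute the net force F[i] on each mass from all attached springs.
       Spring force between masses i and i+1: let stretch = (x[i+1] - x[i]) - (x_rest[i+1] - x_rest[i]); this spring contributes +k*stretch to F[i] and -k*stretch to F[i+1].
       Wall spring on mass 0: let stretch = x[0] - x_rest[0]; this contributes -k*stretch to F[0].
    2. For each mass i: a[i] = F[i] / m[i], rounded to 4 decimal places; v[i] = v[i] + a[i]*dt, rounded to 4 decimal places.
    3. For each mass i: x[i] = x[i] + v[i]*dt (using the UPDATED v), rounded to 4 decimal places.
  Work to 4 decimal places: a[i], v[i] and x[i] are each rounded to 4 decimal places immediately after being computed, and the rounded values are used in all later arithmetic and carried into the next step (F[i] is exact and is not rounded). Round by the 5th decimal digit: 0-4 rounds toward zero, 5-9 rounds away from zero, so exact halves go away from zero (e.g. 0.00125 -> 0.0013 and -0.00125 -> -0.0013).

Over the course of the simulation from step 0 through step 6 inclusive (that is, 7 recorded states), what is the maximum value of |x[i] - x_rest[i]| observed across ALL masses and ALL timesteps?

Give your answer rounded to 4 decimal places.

Answer: 2.1158

Derivation:
Step 0: x=[6.0000 6.0000 11.0000] v=[-2.0000 0.0000 0.0000]
Step 1: x=[5.5600 6.2000 10.9600] v=[-4.4000 2.0000 -0.4000]
Step 2: x=[4.9232 6.5648 10.8896] v=[-6.3680 3.6480 -0.7040]
Step 3: x=[4.1551 7.0369 10.8062] v=[-7.6806 4.7213 -0.8339]
Step 4: x=[3.3361 7.5445 10.7320] v=[-8.1899 5.0763 -0.7416]
Step 5: x=[2.5520 8.0113 10.6903] v=[-7.8410 4.6679 -0.4166]
Step 6: x=[1.8842 8.3669 10.7015] v=[-6.6781 3.5558 0.1118]
Max displacement = 2.1158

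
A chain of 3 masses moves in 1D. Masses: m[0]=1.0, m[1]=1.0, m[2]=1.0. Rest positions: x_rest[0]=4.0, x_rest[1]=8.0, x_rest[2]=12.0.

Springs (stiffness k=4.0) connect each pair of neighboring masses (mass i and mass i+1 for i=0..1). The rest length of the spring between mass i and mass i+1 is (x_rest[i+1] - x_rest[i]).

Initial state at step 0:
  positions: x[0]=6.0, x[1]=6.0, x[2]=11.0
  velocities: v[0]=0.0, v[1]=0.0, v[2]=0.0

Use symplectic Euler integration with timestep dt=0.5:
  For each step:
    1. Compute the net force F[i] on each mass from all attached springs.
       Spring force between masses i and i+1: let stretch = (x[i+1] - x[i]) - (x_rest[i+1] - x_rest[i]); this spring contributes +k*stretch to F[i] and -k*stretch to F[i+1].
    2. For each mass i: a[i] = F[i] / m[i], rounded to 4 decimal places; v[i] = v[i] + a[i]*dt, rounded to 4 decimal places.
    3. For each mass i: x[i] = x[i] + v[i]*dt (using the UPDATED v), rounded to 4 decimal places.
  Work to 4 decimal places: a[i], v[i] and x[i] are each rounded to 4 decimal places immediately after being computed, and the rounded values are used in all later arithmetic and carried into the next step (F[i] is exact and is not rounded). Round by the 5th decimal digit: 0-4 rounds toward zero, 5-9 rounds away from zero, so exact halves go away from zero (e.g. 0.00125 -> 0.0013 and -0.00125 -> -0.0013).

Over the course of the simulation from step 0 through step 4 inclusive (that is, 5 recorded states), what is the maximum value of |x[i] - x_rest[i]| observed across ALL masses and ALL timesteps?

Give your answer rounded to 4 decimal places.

Step 0: x=[6.0000 6.0000 11.0000] v=[0.0000 0.0000 0.0000]
Step 1: x=[2.0000 11.0000 10.0000] v=[-8.0000 10.0000 -2.0000]
Step 2: x=[3.0000 6.0000 14.0000] v=[2.0000 -10.0000 8.0000]
Step 3: x=[3.0000 6.0000 14.0000] v=[0.0000 0.0000 0.0000]
Step 4: x=[2.0000 11.0000 10.0000] v=[-2.0000 10.0000 -8.0000]
Max displacement = 3.0000

Answer: 3.0000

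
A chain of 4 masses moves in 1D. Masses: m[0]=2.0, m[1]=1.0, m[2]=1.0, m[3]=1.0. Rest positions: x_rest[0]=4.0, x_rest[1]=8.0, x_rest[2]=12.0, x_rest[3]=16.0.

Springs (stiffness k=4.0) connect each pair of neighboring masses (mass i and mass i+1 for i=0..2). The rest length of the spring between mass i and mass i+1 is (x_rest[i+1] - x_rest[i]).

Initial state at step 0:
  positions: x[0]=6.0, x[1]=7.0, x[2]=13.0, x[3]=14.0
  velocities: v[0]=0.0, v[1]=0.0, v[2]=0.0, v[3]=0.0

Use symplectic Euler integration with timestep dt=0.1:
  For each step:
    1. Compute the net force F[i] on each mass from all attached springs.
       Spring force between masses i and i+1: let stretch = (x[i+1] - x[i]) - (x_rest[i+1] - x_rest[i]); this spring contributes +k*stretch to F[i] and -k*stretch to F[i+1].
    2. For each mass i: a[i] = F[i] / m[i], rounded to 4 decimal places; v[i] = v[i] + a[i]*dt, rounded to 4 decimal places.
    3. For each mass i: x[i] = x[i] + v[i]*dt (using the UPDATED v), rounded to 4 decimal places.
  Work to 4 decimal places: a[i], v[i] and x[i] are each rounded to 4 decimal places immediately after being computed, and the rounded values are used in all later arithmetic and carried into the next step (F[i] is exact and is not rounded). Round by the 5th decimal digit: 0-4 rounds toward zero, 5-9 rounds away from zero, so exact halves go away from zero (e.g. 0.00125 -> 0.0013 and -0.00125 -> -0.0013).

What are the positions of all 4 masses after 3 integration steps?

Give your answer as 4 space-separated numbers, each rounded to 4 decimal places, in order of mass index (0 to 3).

Step 0: x=[6.0000 7.0000 13.0000 14.0000] v=[0.0000 0.0000 0.0000 0.0000]
Step 1: x=[5.9400 7.2000 12.8000 14.1200] v=[-0.6000 2.0000 -2.0000 1.2000]
Step 2: x=[5.8252 7.5736 12.4288 14.3472] v=[-1.1480 3.7360 -3.7120 2.2720]
Step 3: x=[5.6654 8.0715 11.9401 14.6577] v=[-1.5983 4.9787 -4.8867 3.1046]

Answer: 5.6654 8.0715 11.9401 14.6577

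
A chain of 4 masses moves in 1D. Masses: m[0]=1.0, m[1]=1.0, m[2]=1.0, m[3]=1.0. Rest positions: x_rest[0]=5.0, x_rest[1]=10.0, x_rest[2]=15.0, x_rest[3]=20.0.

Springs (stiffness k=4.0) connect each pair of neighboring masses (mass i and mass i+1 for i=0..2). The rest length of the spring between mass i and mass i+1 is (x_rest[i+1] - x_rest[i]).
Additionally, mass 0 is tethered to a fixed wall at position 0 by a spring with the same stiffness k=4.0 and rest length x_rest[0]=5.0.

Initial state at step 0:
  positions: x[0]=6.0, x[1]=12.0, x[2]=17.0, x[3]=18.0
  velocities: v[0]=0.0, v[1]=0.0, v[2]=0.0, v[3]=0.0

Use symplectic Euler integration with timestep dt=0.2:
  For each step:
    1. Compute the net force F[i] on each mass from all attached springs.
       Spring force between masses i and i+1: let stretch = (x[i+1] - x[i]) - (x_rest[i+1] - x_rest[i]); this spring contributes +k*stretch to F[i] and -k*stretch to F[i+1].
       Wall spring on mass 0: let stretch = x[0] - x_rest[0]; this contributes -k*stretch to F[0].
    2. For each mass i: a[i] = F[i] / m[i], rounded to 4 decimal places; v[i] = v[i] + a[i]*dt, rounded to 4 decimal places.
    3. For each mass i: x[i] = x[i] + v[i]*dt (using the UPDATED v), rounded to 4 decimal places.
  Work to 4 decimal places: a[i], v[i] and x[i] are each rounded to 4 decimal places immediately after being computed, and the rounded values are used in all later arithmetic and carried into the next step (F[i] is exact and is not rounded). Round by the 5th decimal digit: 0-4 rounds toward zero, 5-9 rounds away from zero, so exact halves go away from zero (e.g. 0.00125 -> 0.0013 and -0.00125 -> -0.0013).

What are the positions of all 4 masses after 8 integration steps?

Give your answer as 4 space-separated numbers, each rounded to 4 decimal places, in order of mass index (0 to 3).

Answer: 3.0834 8.2591 16.2434 21.2448

Derivation:
Step 0: x=[6.0000 12.0000 17.0000 18.0000] v=[0.0000 0.0000 0.0000 0.0000]
Step 1: x=[6.0000 11.8400 16.3600 18.6400] v=[0.0000 -0.8000 -3.2000 3.2000]
Step 2: x=[5.9744 11.4688 15.3616 19.7152] v=[-0.1280 -1.8560 -4.9920 5.3760]
Step 3: x=[5.8720 10.8413 14.4369 20.8938] v=[-0.5120 -3.1373 -4.6234 5.8931]
Step 4: x=[5.6252 9.9940 13.9700 21.8393] v=[-1.2342 -4.2363 -2.3344 4.7276]
Step 5: x=[5.1773 9.0839 14.1260 22.3257] v=[-2.2393 -4.5505 0.7802 2.4322]
Step 6: x=[4.5261 8.3555 14.7873 22.3002] v=[-3.2559 -3.6421 3.3063 -0.1276]
Step 7: x=[3.7634 8.0435 15.6215 21.8726] v=[-3.8133 -1.5602 4.1712 -2.1379]
Step 8: x=[3.0834 8.2591 16.2434 21.2448] v=[-3.3999 1.0781 3.1097 -3.1388]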